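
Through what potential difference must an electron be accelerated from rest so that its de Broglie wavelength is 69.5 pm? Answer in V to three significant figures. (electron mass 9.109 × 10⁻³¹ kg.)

V = 311 V

p = h/λ = 6.626 × 10⁻³⁴ / 6.950 × 10⁻¹¹ = 9.534 × 10⁻²⁴ kg·m/s.
KE = p²/(2m) = 4.989 × 10⁻¹⁷ J.
V = KE/e = 4.989 × 10⁻¹⁷ / (1.602 × 10⁻¹⁹) = 311 V.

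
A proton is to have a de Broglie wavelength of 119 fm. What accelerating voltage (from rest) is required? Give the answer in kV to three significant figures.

p = h/λ = 6.626 × 10⁻³⁴ / 1.190 × 10⁻¹³ = 5.568 × 10⁻²¹ kg·m/s.
KE = p²/(2m) = 9.266 × 10⁻¹⁵ J.
V = KE/e = 9.266 × 10⁻¹⁵ / (1.602 × 10⁻¹⁹) = 57.8 kV.

V = 57.8 kV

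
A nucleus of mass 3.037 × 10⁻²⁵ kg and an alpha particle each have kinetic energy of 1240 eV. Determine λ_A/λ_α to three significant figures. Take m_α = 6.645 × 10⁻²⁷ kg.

At fixed KE, p = √(2mKE) so λ = h/p ∝ 1/√m.
λ_A/λ_α = √(m_α/m_A) = √(6.645 × 10⁻²⁷/3.037 × 10⁻²⁵) = √(0.02188) = 0.148.

λ_A/λ_α = 0.148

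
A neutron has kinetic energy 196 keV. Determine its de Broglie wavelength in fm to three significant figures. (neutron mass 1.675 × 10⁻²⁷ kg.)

KE = 196 keV = 3.140 × 10⁻¹⁴ J.
p = √(2mKE) = √(2 × 1.675 × 10⁻²⁷ × 3.140 × 10⁻¹⁴) = 1.026 × 10⁻²⁰ kg·m/s.
λ = h/p = 6.626 × 10⁻³⁴ / 1.026 × 10⁻²⁰ = 6.46 × 10⁻¹⁴ m = 64.6 fm.

λ = 64.6 fm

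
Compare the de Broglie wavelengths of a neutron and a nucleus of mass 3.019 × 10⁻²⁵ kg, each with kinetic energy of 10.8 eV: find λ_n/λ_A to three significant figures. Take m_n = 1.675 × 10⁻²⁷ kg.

λ_n/λ_A = 13.4

At fixed KE, p = √(2mKE) so λ = h/p ∝ 1/√m.
λ_n/λ_A = √(m_A/m_n) = √(3.019 × 10⁻²⁵/1.675 × 10⁻²⁷) = √(180.2) = 13.4.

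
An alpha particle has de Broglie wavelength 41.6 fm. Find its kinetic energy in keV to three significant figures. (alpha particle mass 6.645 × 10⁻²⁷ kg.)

KE = 119 keV

p = h/λ = 6.626 × 10⁻³⁴ / 4.160 × 10⁻¹⁴ = 1.593 × 10⁻²⁰ kg·m/s.
KE = p²/(2m) = (1.593 × 10⁻²⁰)² / (2 × 6.645 × 10⁻²⁷) = 1.909 × 10⁻¹⁴ J = 119 keV.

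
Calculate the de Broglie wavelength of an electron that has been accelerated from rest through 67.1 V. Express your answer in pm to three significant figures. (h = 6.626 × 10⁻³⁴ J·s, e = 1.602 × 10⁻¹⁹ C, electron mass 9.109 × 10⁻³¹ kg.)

λ = 150 pm

KE = eV = 1.602 × 10⁻¹⁹ × 67.10 = 1.075 × 10⁻¹⁷ J.
p = √(2mKE) = √(2 × 9.109 × 10⁻³¹ × 1.075 × 10⁻¹⁷) = 4.425 × 10⁻²⁴ kg·m/s.
λ = h/p = 6.626 × 10⁻³⁴ / 4.425 × 10⁻²⁴ = 1.50 × 10⁻¹⁰ m = 150 pm.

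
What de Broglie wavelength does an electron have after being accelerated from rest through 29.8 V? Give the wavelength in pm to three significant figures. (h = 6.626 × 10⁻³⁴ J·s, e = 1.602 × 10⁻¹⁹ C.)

KE = eV = 1.602 × 10⁻¹⁹ × 29.80 = 4.774 × 10⁻¹⁸ J.
p = √(2mKE) = √(2 × 9.109 × 10⁻³¹ × 4.774 × 10⁻¹⁸) = 2.949 × 10⁻²⁴ kg·m/s.
λ = h/p = 6.626 × 10⁻³⁴ / 2.949 × 10⁻²⁴ = 2.25 × 10⁻¹⁰ m = 225 pm.

λ = 225 pm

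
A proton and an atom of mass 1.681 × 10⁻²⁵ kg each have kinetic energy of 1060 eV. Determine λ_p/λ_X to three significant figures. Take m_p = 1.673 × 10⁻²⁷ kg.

λ_p/λ_X = 10.0

At fixed KE, p = √(2mKE) so λ = h/p ∝ 1/√m.
λ_p/λ_X = √(m_X/m_p) = √(1.681 × 10⁻²⁵/1.673 × 10⁻²⁷) = √(100.5) = 10.0.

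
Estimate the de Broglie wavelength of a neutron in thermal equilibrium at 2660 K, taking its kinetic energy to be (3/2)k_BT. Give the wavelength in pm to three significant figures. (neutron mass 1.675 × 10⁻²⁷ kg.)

KE = (3/2)k_BT = 1.5 × 1.381 × 10⁻²³ × 2660 = 5.510 × 10⁻²⁰ J.
p = √(2mKE) = √(2 × 1.675 × 10⁻²⁷ × 5.510 × 10⁻²⁰) = 1.359 × 10⁻²³ kg·m/s.
λ = h/p = 4.88 × 10⁻¹¹ m = 48.8 pm.

λ = 48.8 pm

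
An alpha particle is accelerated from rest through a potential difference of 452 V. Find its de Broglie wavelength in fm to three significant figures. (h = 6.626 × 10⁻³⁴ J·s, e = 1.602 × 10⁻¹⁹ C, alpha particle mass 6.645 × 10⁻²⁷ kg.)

λ = 478 fm

KE = 2eV = 2 × 1.602 × 10⁻¹⁹ × 452.0 = 1.448 × 10⁻¹⁶ J.
p = √(2mKE) = √(2 × 6.645 × 10⁻²⁷ × 1.448 × 10⁻¹⁶) = 1.387 × 10⁻²¹ kg·m/s.
λ = h/p = 6.626 × 10⁻³⁴ / 1.387 × 10⁻²¹ = 4.78 × 10⁻¹³ m = 478 fm.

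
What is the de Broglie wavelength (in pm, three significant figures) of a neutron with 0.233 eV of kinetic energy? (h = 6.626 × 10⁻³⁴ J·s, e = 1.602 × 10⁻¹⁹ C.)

λ = 59.3 pm

KE = 0.233 eV = 3.733 × 10⁻²⁰ J.
p = √(2mKE) = √(2 × 1.675 × 10⁻²⁷ × 3.733 × 10⁻²⁰) = 1.118 × 10⁻²³ kg·m/s.
λ = h/p = 6.626 × 10⁻³⁴ / 1.118 × 10⁻²³ = 5.93 × 10⁻¹¹ m = 59.3 pm.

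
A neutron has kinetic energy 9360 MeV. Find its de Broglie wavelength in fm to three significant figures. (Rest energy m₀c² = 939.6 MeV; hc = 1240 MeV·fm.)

Total energy E = KE + m₀c² = 9360 + 939.6 = 10299.6 MeV.
(pc)² = E² − (m₀c²)² = (10299.6)² − (939.6)² = 1.052 × 10⁸ MeV², so pc = 1.026 × 10⁴ MeV.
λ = hc/(pc) = 1240 MeV·fm / 1.026 × 10⁴ MeV = 0.121 fm.

λ = 0.121 fm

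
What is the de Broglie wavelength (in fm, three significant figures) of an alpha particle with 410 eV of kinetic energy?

λ = 709 fm

KE = 410 eV = 6.568 × 10⁻¹⁷ J.
p = √(2mKE) = √(2 × 6.645 × 10⁻²⁷ × 6.568 × 10⁻¹⁷) = 9.343 × 10⁻²² kg·m/s.
λ = h/p = 6.626 × 10⁻³⁴ / 9.343 × 10⁻²² = 7.09 × 10⁻¹³ m = 709 fm.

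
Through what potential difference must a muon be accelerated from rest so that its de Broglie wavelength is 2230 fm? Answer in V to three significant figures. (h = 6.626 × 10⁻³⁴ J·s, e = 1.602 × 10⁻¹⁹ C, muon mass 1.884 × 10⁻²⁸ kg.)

p = h/λ = 6.626 × 10⁻³⁴ / 2.230 × 10⁻¹² = 2.971 × 10⁻²² kg·m/s.
KE = p²/(2m) = 2.343 × 10⁻¹⁶ J.
V = KE/e = 2.343 × 10⁻¹⁶ / (1.602 × 10⁻¹⁹) = 1460 V.

V = 1460 V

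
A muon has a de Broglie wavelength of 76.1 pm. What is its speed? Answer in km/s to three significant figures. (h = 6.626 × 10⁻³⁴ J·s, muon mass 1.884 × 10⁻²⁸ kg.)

v = 46.2 km/s

p = h/λ = 6.626 × 10⁻³⁴ / 7.610 × 10⁻¹¹ = 8.707 × 10⁻²⁴ kg·m/s.
v = p/m = 8.707 × 10⁻²⁴ / 1.884 × 10⁻²⁸ = 4.62 × 10⁴ m/s = 46.2 km/s.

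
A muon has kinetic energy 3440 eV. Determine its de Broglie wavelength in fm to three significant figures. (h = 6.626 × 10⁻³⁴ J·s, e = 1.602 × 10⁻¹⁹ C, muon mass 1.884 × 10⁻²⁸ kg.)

λ = 1450 fm

KE = 3440 eV = 5.511 × 10⁻¹⁶ J.
p = √(2mKE) = √(2 × 1.884 × 10⁻²⁸ × 5.511 × 10⁻¹⁶) = 4.557 × 10⁻²² kg·m/s.
λ = h/p = 6.626 × 10⁻³⁴ / 4.557 × 10⁻²² = 1.45 × 10⁻¹² m = 1450 fm.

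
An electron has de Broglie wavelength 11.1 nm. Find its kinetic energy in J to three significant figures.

p = h/λ = 6.626 × 10⁻³⁴ / 1.110 × 10⁻⁸ = 5.969 × 10⁻²⁶ kg·m/s.
KE = p²/(2m) = (5.969 × 10⁻²⁶)² / (2 × 9.109 × 10⁻³¹) = 1.956 × 10⁻²¹ J = 1.96 × 10⁻²¹ J.

KE = 1.96 × 10⁻²¹ J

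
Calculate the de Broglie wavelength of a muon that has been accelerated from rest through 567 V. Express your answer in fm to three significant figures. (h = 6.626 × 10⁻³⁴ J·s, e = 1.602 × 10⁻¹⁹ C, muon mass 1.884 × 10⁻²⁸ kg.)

KE = eV = 1.602 × 10⁻¹⁹ × 567.0 = 9.083 × 10⁻¹⁷ J.
p = √(2mKE) = √(2 × 1.884 × 10⁻²⁸ × 9.083 × 10⁻¹⁷) = 1.850 × 10⁻²² kg·m/s.
λ = h/p = 6.626 × 10⁻³⁴ / 1.850 × 10⁻²² = 3.58 × 10⁻¹² m = 3580 fm.

λ = 3580 fm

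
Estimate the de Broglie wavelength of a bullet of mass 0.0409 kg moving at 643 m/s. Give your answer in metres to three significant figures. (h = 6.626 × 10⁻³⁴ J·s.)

p = mv = 0.0409 × 643 = 2.630 × 10¹ kg·m/s.
λ = h/p = 6.626 × 10⁻³⁴ / 2.630 × 10¹ = 2.52 × 10⁻³⁵ m.

λ = 2.52 × 10⁻³⁵ m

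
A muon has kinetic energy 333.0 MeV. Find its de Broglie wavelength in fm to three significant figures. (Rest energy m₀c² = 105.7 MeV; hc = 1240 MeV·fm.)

Total energy E = KE + m₀c² = 333.0 + 105.7 = 438.7 MeV.
(pc)² = E² − (m₀c²)² = (438.7)² − (105.7)² = 1.813 × 10⁵ MeV², so pc = 425.8 MeV.
λ = hc/(pc) = 1240 MeV·fm / 425.8 MeV = 2.91 fm.

λ = 2.91 fm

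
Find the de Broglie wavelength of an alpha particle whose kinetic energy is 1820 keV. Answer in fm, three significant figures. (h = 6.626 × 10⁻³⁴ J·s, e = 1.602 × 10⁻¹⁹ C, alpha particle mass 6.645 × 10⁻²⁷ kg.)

λ = 10.6 fm

KE = 1820 keV = 2.916 × 10⁻¹³ J.
p = √(2mKE) = √(2 × 6.645 × 10⁻²⁷ × 2.916 × 10⁻¹³) = 6.225 × 10⁻²⁰ kg·m/s.
λ = h/p = 6.626 × 10⁻³⁴ / 6.225 × 10⁻²⁰ = 1.06 × 10⁻¹⁴ m = 10.6 fm.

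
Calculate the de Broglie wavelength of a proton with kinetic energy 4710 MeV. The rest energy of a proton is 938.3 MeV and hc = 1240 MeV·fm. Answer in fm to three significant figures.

λ = 0.223 fm

Total energy E = KE + m₀c² = 4710 + 938.3 = 5648.3 MeV.
(pc)² = E² − (m₀c²)² = (5648.3)² − (938.3)² = 3.102 × 10⁷ MeV², so pc = 5570 MeV.
λ = hc/(pc) = 1240 MeV·fm / 5570 MeV = 0.223 fm.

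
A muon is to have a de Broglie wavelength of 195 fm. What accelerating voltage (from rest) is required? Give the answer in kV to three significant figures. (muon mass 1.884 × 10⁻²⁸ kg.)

p = h/λ = 6.626 × 10⁻³⁴ / 1.950 × 10⁻¹³ = 3.398 × 10⁻²¹ kg·m/s.
KE = p²/(2m) = 3.064 × 10⁻¹⁴ J.
V = KE/e = 3.064 × 10⁻¹⁴ / (1.602 × 10⁻¹⁹) = 191 kV.

V = 191 kV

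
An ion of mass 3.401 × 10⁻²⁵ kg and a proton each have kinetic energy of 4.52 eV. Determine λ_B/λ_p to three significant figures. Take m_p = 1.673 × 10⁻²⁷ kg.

At fixed KE, p = √(2mKE) so λ = h/p ∝ 1/√m.
λ_B/λ_p = √(m_p/m_B) = √(1.673 × 10⁻²⁷/3.401 × 10⁻²⁵) = √(4.919 × 10⁻³) = 0.0701.

λ_B/λ_p = 0.0701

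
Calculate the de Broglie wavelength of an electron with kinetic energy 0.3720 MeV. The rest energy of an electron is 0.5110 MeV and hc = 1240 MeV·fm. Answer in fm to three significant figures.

Total energy E = KE + m₀c² = 0.3720 + 0.5110 = 0.8830 MeV.
(pc)² = E² − (m₀c²)² = (0.8830)² − (0.5110)² = 0.5186 MeV², so pc = 0.7201 MeV.
λ = hc/(pc) = 1240 MeV·fm / 0.7201 MeV = 1720 fm.

λ = 1720 fm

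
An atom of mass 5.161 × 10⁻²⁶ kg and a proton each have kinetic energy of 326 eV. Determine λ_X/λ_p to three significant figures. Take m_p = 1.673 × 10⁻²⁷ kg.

λ_X/λ_p = 0.180

At fixed KE, p = √(2mKE) so λ = h/p ∝ 1/√m.
λ_X/λ_p = √(m_p/m_X) = √(1.673 × 10⁻²⁷/5.161 × 10⁻²⁶) = √(0.03242) = 0.180.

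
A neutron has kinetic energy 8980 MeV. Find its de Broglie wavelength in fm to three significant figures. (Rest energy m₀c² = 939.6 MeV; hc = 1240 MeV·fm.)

λ = 0.126 fm

Total energy E = KE + m₀c² = 8980 + 939.6 = 9919.6 MeV.
(pc)² = E² − (m₀c²)² = (9919.6)² − (939.6)² = 9.752 × 10⁷ MeV², so pc = 9875 MeV.
λ = hc/(pc) = 1240 MeV·fm / 9875 MeV = 0.126 fm.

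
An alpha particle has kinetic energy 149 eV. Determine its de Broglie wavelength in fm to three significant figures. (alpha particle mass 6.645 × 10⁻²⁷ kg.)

λ = 1180 fm

KE = 149 eV = 2.387 × 10⁻¹⁷ J.
p = √(2mKE) = √(2 × 6.645 × 10⁻²⁷ × 2.387 × 10⁻¹⁷) = 5.632 × 10⁻²² kg·m/s.
λ = h/p = 6.626 × 10⁻³⁴ / 5.632 × 10⁻²² = 1.18 × 10⁻¹² m = 1180 fm.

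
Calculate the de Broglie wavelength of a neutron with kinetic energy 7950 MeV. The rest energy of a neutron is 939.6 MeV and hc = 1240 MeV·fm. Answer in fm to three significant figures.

Total energy E = KE + m₀c² = 7950 + 939.6 = 8889.6 MeV.
(pc)² = E² − (m₀c²)² = (8889.6)² − (939.6)² = 7.814 × 10⁷ MeV², so pc = 8840 MeV.
λ = hc/(pc) = 1240 MeV·fm / 8840 MeV = 0.140 fm.

λ = 0.140 fm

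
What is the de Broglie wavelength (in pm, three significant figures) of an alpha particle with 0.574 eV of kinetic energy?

λ = 19.0 pm

KE = 0.574 eV = 9.195 × 10⁻²⁰ J.
p = √(2mKE) = √(2 × 6.645 × 10⁻²⁷ × 9.195 × 10⁻²⁰) = 3.496 × 10⁻²³ kg·m/s.
λ = h/p = 6.626 × 10⁻³⁴ / 3.496 × 10⁻²³ = 1.90 × 10⁻¹¹ m = 19.0 pm.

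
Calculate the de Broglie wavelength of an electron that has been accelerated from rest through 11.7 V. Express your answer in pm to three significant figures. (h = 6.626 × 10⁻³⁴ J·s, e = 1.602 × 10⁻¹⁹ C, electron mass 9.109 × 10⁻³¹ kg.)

KE = eV = 1.602 × 10⁻¹⁹ × 11.70 = 1.874 × 10⁻¹⁸ J.
p = √(2mKE) = √(2 × 9.109 × 10⁻³¹ × 1.874 × 10⁻¹⁸) = 1.848 × 10⁻²⁴ kg·m/s.
λ = h/p = 6.626 × 10⁻³⁴ / 1.848 × 10⁻²⁴ = 3.59 × 10⁻¹⁰ m = 359 pm.

λ = 359 pm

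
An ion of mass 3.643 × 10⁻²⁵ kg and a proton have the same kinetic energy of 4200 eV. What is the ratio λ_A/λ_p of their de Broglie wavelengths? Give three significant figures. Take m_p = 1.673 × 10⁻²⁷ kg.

At fixed KE, p = √(2mKE) so λ = h/p ∝ 1/√m.
λ_A/λ_p = √(m_p/m_A) = √(1.673 × 10⁻²⁷/3.643 × 10⁻²⁵) = √(4.592 × 10⁻³) = 0.0678.

λ_A/λ_p = 0.0678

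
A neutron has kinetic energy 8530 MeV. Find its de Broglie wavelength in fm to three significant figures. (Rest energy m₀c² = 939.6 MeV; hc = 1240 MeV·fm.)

λ = 0.132 fm

Total energy E = KE + m₀c² = 8530 + 939.6 = 9469.6 MeV.
(pc)² = E² − (m₀c²)² = (9469.6)² − (939.6)² = 8.879 × 10⁷ MeV², so pc = 9423 MeV.
λ = hc/(pc) = 1240 MeV·fm / 9423 MeV = 0.132 fm.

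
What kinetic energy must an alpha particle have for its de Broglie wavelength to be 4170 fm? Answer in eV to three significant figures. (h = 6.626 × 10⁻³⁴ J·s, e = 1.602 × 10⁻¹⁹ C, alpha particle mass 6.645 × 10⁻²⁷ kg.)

KE = 11.9 eV

p = h/λ = 6.626 × 10⁻³⁴ / 4.170 × 10⁻¹² = 1.589 × 10⁻²² kg·m/s.
KE = p²/(2m) = (1.589 × 10⁻²²)² / (2 × 6.645 × 10⁻²⁷) = 1.900 × 10⁻¹⁸ J = 11.9 eV.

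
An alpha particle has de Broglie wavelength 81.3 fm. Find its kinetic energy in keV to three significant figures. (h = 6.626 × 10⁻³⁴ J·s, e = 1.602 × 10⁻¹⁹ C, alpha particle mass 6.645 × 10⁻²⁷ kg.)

p = h/λ = 6.626 × 10⁻³⁴ / 8.130 × 10⁻¹⁴ = 8.150 × 10⁻²¹ kg·m/s.
KE = p²/(2m) = (8.150 × 10⁻²¹)² / (2 × 6.645 × 10⁻²⁷) = 4.998 × 10⁻¹⁵ J = 31.2 keV.

KE = 31.2 keV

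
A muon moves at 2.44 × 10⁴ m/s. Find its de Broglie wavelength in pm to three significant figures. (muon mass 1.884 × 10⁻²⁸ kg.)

p = mv = 1.884 × 10⁻²⁸ × 2.44 × 10⁴ = 4.597 × 10⁻²⁴ kg·m/s.
λ = h/p = 6.626 × 10⁻³⁴ / 4.597 × 10⁻²⁴ = 1.44 × 10⁻¹⁰ m = 144 pm.

λ = 144 pm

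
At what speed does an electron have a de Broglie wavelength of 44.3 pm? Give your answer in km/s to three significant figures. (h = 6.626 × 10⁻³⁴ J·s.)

p = h/λ = 6.626 × 10⁻³⁴ / 4.430 × 10⁻¹¹ = 1.496 × 10⁻²³ kg·m/s.
v = p/m = 1.496 × 10⁻²³ / 9.109 × 10⁻³¹ = 1.64 × 10⁷ m/s = 1.64 × 10⁴ km/s.

v = 1.64 × 10⁴ km/s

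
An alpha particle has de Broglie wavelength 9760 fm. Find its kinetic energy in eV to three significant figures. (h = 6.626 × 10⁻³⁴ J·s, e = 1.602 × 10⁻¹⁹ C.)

KE = 2.16 eV

p = h/λ = 6.626 × 10⁻³⁴ / 9.760 × 10⁻¹² = 6.789 × 10⁻²³ kg·m/s.
KE = p²/(2m) = (6.789 × 10⁻²³)² / (2 × 6.645 × 10⁻²⁷) = 3.468 × 10⁻¹⁹ J = 2.16 eV.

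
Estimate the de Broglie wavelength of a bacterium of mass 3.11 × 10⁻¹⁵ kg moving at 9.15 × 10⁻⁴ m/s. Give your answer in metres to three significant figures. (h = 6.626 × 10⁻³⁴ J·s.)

λ = 2.33 × 10⁻¹⁶ m

p = mv = 3.11 × 10⁻¹⁵ × 9.15 × 10⁻⁴ = 2.846 × 10⁻¹⁸ kg·m/s.
λ = h/p = 6.626 × 10⁻³⁴ / 2.846 × 10⁻¹⁸ = 2.33 × 10⁻¹⁶ m.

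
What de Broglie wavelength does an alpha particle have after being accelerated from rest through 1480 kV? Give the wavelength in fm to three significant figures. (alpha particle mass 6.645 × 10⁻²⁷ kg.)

λ = 8.35 fm

KE = 2eV = 2 × 1.602 × 10⁻¹⁹ × 1.480 × 10⁶ = 4.742 × 10⁻¹³ J.
p = √(2mKE) = √(2 × 6.645 × 10⁻²⁷ × 4.742 × 10⁻¹³) = 7.939 × 10⁻²⁰ kg·m/s.
λ = h/p = 6.626 × 10⁻³⁴ / 7.939 × 10⁻²⁰ = 8.35 × 10⁻¹⁵ m = 8.35 fm.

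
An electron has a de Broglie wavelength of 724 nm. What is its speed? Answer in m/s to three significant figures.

v = 1000 m/s

p = h/λ = 6.626 × 10⁻³⁴ / 7.240 × 10⁻⁷ = 9.152 × 10⁻²⁸ kg·m/s.
v = p/m = 9.152 × 10⁻²⁸ / 9.109 × 10⁻³¹ = 1.00 × 10³ m/s = 1000 m/s.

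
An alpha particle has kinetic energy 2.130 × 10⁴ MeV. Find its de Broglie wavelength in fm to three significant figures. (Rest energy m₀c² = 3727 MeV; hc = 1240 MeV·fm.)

λ = 0.0501 fm

Total energy E = KE + m₀c² = 2.130 × 10⁴ + 3727 = 25027 MeV.
(pc)² = E² − (m₀c²)² = (25027)² − (3727)² = 6.125 × 10⁸ MeV², so pc = 2.475 × 10⁴ MeV.
λ = hc/(pc) = 1240 MeV·fm / 2.475 × 10⁴ MeV = 0.0501 fm.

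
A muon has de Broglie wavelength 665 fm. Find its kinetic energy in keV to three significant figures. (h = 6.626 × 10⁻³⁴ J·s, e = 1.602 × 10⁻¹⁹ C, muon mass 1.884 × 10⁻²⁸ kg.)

KE = 16.4 keV

p = h/λ = 6.626 × 10⁻³⁴ / 6.650 × 10⁻¹³ = 9.964 × 10⁻²² kg·m/s.
KE = p²/(2m) = (9.964 × 10⁻²²)² / (2 × 1.884 × 10⁻²⁸) = 2.635 × 10⁻¹⁵ J = 16.4 keV.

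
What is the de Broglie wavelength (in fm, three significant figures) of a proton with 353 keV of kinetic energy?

KE = 353 keV = 5.655 × 10⁻¹⁴ J.
p = √(2mKE) = √(2 × 1.673 × 10⁻²⁷ × 5.655 × 10⁻¹⁴) = 1.376 × 10⁻²⁰ kg·m/s.
λ = h/p = 6.626 × 10⁻³⁴ / 1.376 × 10⁻²⁰ = 4.82 × 10⁻¹⁴ m = 48.2 fm.

λ = 48.2 fm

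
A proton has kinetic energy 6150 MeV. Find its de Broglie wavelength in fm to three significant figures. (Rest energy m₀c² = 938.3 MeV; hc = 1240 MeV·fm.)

Total energy E = KE + m₀c² = 6150 + 938.3 = 7088.3 MeV.
(pc)² = E² − (m₀c²)² = (7088.3)² − (938.3)² = 4.936 × 10⁷ MeV², so pc = 7026 MeV.
λ = hc/(pc) = 1240 MeV·fm / 7026 MeV = 0.176 fm.

λ = 0.176 fm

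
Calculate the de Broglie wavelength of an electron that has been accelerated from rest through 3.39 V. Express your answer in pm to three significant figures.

λ = 666 pm

KE = eV = 1.602 × 10⁻¹⁹ × 3.390 = 5.431 × 10⁻¹⁹ J.
p = √(2mKE) = √(2 × 9.109 × 10⁻³¹ × 5.431 × 10⁻¹⁹) = 9.947 × 10⁻²⁵ kg·m/s.
λ = h/p = 6.626 × 10⁻³⁴ / 9.947 × 10⁻²⁵ = 6.66 × 10⁻¹⁰ m = 666 pm.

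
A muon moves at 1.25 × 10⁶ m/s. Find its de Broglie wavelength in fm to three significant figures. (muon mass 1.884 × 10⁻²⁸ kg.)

λ = 2810 fm

p = mv = 1.884 × 10⁻²⁸ × 1.25 × 10⁶ = 2.355 × 10⁻²² kg·m/s.
λ = h/p = 6.626 × 10⁻³⁴ / 2.355 × 10⁻²² = 2.81 × 10⁻¹² m = 2810 fm.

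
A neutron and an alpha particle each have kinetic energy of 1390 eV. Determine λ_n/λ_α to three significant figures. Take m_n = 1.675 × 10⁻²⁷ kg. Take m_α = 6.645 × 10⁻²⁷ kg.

λ_n/λ_α = 1.99

At fixed KE, p = √(2mKE) so λ = h/p ∝ 1/√m.
λ_n/λ_α = √(m_α/m_n) = √(6.645 × 10⁻²⁷/1.675 × 10⁻²⁷) = √(3.967) = 1.99.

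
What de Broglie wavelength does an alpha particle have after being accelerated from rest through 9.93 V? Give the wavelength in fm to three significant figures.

λ = 3220 fm

KE = 2eV = 2 × 1.602 × 10⁻¹⁹ × 9.930 = 3.182 × 10⁻¹⁸ J.
p = √(2mKE) = √(2 × 6.645 × 10⁻²⁷ × 3.182 × 10⁻¹⁸) = 2.056 × 10⁻²² kg·m/s.
λ = h/p = 6.626 × 10⁻³⁴ / 2.056 × 10⁻²² = 3.22 × 10⁻¹² m = 3220 fm.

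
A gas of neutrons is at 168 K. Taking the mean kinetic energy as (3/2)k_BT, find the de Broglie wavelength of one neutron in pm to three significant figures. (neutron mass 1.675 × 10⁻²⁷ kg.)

λ = 194 pm

KE = (3/2)k_BT = 1.5 × 1.381 × 10⁻²³ × 168 = 3.480 × 10⁻²¹ J.
p = √(2mKE) = √(2 × 1.675 × 10⁻²⁷ × 3.480 × 10⁻²¹) = 3.414 × 10⁻²⁴ kg·m/s.
λ = h/p = 1.94 × 10⁻¹⁰ m = 194 pm.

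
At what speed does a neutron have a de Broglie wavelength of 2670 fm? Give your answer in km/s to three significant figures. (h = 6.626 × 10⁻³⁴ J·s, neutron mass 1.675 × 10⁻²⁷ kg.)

p = h/λ = 6.626 × 10⁻³⁴ / 2.670 × 10⁻¹² = 2.482 × 10⁻²² kg·m/s.
v = p/m = 2.482 × 10⁻²² / 1.675 × 10⁻²⁷ = 1.48 × 10⁵ m/s = 148 km/s.

v = 148 km/s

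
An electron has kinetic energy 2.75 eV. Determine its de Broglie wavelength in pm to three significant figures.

λ = 740 pm

KE = 2.75 eV = 4.406 × 10⁻¹⁹ J.
p = √(2mKE) = √(2 × 9.109 × 10⁻³¹ × 4.406 × 10⁻¹⁹) = 8.959 × 10⁻²⁵ kg·m/s.
λ = h/p = 6.626 × 10⁻³⁴ / 8.959 × 10⁻²⁵ = 7.40 × 10⁻¹⁰ m = 740 pm.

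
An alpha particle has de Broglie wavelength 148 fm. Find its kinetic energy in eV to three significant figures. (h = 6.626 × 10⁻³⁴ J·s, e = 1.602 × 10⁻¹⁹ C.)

p = h/λ = 6.626 × 10⁻³⁴ / 1.480 × 10⁻¹³ = 4.477 × 10⁻²¹ kg·m/s.
KE = p²/(2m) = (4.477 × 10⁻²¹)² / (2 × 6.645 × 10⁻²⁷) = 1.508 × 10⁻¹⁵ J = 9410 eV.

KE = 9410 eV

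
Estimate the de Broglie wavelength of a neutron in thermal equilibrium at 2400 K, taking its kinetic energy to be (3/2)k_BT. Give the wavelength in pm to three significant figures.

KE = (3/2)k_BT = 1.5 × 1.381 × 10⁻²³ × 2400 = 4.972 × 10⁻²⁰ J.
p = √(2mKE) = √(2 × 1.675 × 10⁻²⁷ × 4.972 × 10⁻²⁰) = 1.291 × 10⁻²³ kg·m/s.
λ = h/p = 5.13 × 10⁻¹¹ m = 51.3 pm.

λ = 51.3 pm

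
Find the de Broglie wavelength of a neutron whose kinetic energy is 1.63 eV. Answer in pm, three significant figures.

KE = 1.63 eV = 2.611 × 10⁻¹⁹ J.
p = √(2mKE) = √(2 × 1.675 × 10⁻²⁷ × 2.611 × 10⁻¹⁹) = 2.958 × 10⁻²³ kg·m/s.
λ = h/p = 6.626 × 10⁻³⁴ / 2.958 × 10⁻²³ = 2.24 × 10⁻¹¹ m = 22.4 pm.

λ = 22.4 pm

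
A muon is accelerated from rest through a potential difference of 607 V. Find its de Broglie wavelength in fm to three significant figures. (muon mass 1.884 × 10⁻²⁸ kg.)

λ = 3460 fm

KE = eV = 1.602 × 10⁻¹⁹ × 607.0 = 9.724 × 10⁻¹⁷ J.
p = √(2mKE) = √(2 × 1.884 × 10⁻²⁸ × 9.724 × 10⁻¹⁷) = 1.914 × 10⁻²² kg·m/s.
λ = h/p = 6.626 × 10⁻³⁴ / 1.914 × 10⁻²² = 3.46 × 10⁻¹² m = 3460 fm.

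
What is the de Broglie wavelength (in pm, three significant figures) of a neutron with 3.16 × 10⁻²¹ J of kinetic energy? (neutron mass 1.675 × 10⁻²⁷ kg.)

λ = 204 pm

p = √(2mKE) = √(2 × 1.675 × 10⁻²⁷ × 3.160 × 10⁻²¹) = 3.254 × 10⁻²⁴ kg·m/s.
λ = h/p = 6.626 × 10⁻³⁴ / 3.254 × 10⁻²⁴ = 2.04 × 10⁻¹⁰ m = 204 pm.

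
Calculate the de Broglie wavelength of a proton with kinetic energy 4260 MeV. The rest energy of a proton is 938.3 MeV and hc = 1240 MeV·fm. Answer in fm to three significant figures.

λ = 0.243 fm

Total energy E = KE + m₀c² = 4260 + 938.3 = 5198.3 MeV.
(pc)² = E² − (m₀c²)² = (5198.3)² − (938.3)² = 2.614 × 10⁷ MeV², so pc = 5113 MeV.
λ = hc/(pc) = 1240 MeV·fm / 5113 MeV = 0.243 fm.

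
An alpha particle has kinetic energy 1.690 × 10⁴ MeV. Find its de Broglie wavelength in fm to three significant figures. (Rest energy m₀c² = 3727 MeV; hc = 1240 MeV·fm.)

λ = 0.0611 fm

Total energy E = KE + m₀c² = 1.690 × 10⁴ + 3727 = 20627 MeV.
(pc)² = E² − (m₀c²)² = (20627)² − (3727)² = 4.116 × 10⁸ MeV², so pc = 2.029 × 10⁴ MeV.
λ = hc/(pc) = 1240 MeV·fm / 2.029 × 10⁴ MeV = 0.0611 fm.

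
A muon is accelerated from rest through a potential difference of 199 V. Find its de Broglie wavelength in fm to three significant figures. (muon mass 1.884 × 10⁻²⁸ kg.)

λ = 6050 fm

KE = eV = 1.602 × 10⁻¹⁹ × 199.0 = 3.188 × 10⁻¹⁷ J.
p = √(2mKE) = √(2 × 1.884 × 10⁻²⁸ × 3.188 × 10⁻¹⁷) = 1.096 × 10⁻²² kg·m/s.
λ = h/p = 6.626 × 10⁻³⁴ / 1.096 × 10⁻²² = 6.05 × 10⁻¹² m = 6050 fm.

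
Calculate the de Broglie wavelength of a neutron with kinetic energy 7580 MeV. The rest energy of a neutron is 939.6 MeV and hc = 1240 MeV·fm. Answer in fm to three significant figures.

Total energy E = KE + m₀c² = 7580 + 939.6 = 8519.6 MeV.
(pc)² = E² − (m₀c²)² = (8519.6)² − (939.6)² = 7.170 × 10⁷ MeV², so pc = 8468 MeV.
λ = hc/(pc) = 1240 MeV·fm / 8468 MeV = 0.146 fm.

λ = 0.146 fm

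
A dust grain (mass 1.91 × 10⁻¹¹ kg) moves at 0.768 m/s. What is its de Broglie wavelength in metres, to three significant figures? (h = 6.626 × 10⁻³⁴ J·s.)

λ = 4.52 × 10⁻²³ m

p = mv = 1.91 × 10⁻¹¹ × 0.768 = 1.467 × 10⁻¹¹ kg·m/s.
λ = h/p = 6.626 × 10⁻³⁴ / 1.467 × 10⁻¹¹ = 4.52 × 10⁻²³ m.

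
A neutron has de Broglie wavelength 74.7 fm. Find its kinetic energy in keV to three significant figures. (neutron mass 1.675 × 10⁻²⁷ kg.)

KE = 147 keV

p = h/λ = 6.626 × 10⁻³⁴ / 7.470 × 10⁻¹⁴ = 8.870 × 10⁻²¹ kg·m/s.
KE = p²/(2m) = (8.870 × 10⁻²¹)² / (2 × 1.675 × 10⁻²⁷) = 2.349 × 10⁻¹⁴ J = 147 keV.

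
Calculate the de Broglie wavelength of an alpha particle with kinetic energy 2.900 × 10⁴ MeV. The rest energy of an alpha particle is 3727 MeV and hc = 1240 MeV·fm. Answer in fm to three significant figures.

Total energy E = KE + m₀c² = 2.900 × 10⁴ + 3727 = 32727 MeV.
(pc)² = E² − (m₀c²)² = (32727)² − (3727)² = 1.057 × 10⁹ MeV², so pc = 3.251 × 10⁴ MeV.
λ = hc/(pc) = 1240 MeV·fm / 3.251 × 10⁴ MeV = 0.0381 fm.

λ = 0.0381 fm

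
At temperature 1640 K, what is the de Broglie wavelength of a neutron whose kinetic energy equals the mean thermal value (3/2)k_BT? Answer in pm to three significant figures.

λ = 62.1 pm

KE = (3/2)k_BT = 1.5 × 1.381 × 10⁻²³ × 1640 = 3.397 × 10⁻²⁰ J.
p = √(2mKE) = √(2 × 1.675 × 10⁻²⁷ × 3.397 × 10⁻²⁰) = 1.067 × 10⁻²³ kg·m/s.
λ = h/p = 6.21 × 10⁻¹¹ m = 62.1 pm.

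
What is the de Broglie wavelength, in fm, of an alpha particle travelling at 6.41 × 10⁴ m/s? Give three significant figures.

p = mv = 6.645 × 10⁻²⁷ × 6.41 × 10⁴ = 4.259 × 10⁻²² kg·m/s.
λ = h/p = 6.626 × 10⁻³⁴ / 4.259 × 10⁻²² = 1.56 × 10⁻¹² m = 1560 fm.

λ = 1560 fm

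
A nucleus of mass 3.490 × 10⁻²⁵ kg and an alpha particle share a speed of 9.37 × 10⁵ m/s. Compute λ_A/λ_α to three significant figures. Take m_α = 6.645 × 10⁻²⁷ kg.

At fixed v, p = mv so λ = h/(mv) ∝ 1/m.
λ_A/λ_α = m_α/m_A = 6.645 × 10⁻²⁷/3.490 × 10⁻²⁵ = 0.0190.

λ_A/λ_α = 0.0190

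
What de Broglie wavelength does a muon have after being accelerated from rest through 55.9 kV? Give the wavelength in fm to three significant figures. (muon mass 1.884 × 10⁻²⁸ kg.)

KE = eV = 1.602 × 10⁻¹⁹ × 5.590 × 10⁴ = 8.955 × 10⁻¹⁵ J.
p = √(2mKE) = √(2 × 1.884 × 10⁻²⁸ × 8.955 × 10⁻¹⁵) = 1.837 × 10⁻²¹ kg·m/s.
λ = h/p = 6.626 × 10⁻³⁴ / 1.837 × 10⁻²¹ = 3.61 × 10⁻¹³ m = 361 fm.

λ = 361 fm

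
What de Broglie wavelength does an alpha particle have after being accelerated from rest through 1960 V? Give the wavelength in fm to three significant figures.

λ = 229 fm

KE = 2eV = 2 × 1.602 × 10⁻¹⁹ × 1960 = 6.280 × 10⁻¹⁶ J.
p = √(2mKE) = √(2 × 6.645 × 10⁻²⁷ × 6.280 × 10⁻¹⁶) = 2.889 × 10⁻²¹ kg·m/s.
λ = h/p = 6.626 × 10⁻³⁴ / 2.889 × 10⁻²¹ = 2.29 × 10⁻¹³ m = 229 fm.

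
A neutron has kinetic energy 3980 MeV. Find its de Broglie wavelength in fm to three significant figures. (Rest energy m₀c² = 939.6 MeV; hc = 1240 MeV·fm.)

Total energy E = KE + m₀c² = 3980 + 939.6 = 4919.6 MeV.
(pc)² = E² − (m₀c²)² = (4919.6)² − (939.6)² = 2.332 × 10⁷ MeV², so pc = 4829 MeV.
λ = hc/(pc) = 1240 MeV·fm / 4829 MeV = 0.257 fm.

λ = 0.257 fm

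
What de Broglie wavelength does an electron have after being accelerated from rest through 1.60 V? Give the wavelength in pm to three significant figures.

KE = eV = 1.602 × 10⁻¹⁹ × 1.600 = 2.563 × 10⁻¹⁹ J.
p = √(2mKE) = √(2 × 9.109 × 10⁻³¹ × 2.563 × 10⁻¹⁹) = 6.833 × 10⁻²⁵ kg·m/s.
λ = h/p = 6.626 × 10⁻³⁴ / 6.833 × 10⁻²⁵ = 9.70 × 10⁻¹⁰ m = 970 pm.

λ = 970 pm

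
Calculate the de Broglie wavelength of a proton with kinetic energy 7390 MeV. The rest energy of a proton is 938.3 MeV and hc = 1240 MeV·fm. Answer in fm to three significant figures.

λ = 0.150 fm

Total energy E = KE + m₀c² = 7390 + 938.3 = 8328.3 MeV.
(pc)² = E² − (m₀c²)² = (8328.3)² − (938.3)² = 6.848 × 10⁷ MeV², so pc = 8275 MeV.
λ = hc/(pc) = 1240 MeV·fm / 8275 MeV = 0.150 fm.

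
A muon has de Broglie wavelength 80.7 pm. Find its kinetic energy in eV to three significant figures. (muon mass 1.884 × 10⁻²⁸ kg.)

p = h/λ = 6.626 × 10⁻³⁴ / 8.070 × 10⁻¹¹ = 8.211 × 10⁻²⁴ kg·m/s.
KE = p²/(2m) = (8.211 × 10⁻²⁴)² / (2 × 1.884 × 10⁻²⁸) = 1.789 × 10⁻¹⁹ J = 1.12 eV.

KE = 1.12 eV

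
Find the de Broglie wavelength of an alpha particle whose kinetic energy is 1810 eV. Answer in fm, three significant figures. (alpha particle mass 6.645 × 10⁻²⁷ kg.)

KE = 1810 eV = 2.900 × 10⁻¹⁶ J.
p = √(2mKE) = √(2 × 6.645 × 10⁻²⁷ × 2.900 × 10⁻¹⁶) = 1.963 × 10⁻²¹ kg·m/s.
λ = h/p = 6.626 × 10⁻³⁴ / 1.963 × 10⁻²¹ = 3.38 × 10⁻¹³ m = 338 fm.

λ = 338 fm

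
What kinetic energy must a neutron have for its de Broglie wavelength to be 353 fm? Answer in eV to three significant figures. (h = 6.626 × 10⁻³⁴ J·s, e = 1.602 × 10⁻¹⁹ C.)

KE = 6570 eV

p = h/λ = 6.626 × 10⁻³⁴ / 3.530 × 10⁻¹³ = 1.877 × 10⁻²¹ kg·m/s.
KE = p²/(2m) = (1.877 × 10⁻²¹)² / (2 × 1.675 × 10⁻²⁷) = 1.052 × 10⁻¹⁵ J = 6570 eV.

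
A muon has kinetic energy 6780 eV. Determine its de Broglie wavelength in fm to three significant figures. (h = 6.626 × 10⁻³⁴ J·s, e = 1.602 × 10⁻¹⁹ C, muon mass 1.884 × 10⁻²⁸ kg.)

λ = 1040 fm

KE = 6780 eV = 1.086 × 10⁻¹⁵ J.
p = √(2mKE) = √(2 × 1.884 × 10⁻²⁸ × 1.086 × 10⁻¹⁵) = 6.397 × 10⁻²² kg·m/s.
λ = h/p = 6.626 × 10⁻³⁴ / 6.397 × 10⁻²² = 1.04 × 10⁻¹² m = 1040 fm.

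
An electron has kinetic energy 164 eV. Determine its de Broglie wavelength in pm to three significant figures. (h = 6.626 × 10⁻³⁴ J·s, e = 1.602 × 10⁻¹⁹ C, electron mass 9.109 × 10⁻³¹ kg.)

λ = 95.8 pm

KE = 164 eV = 2.627 × 10⁻¹⁷ J.
p = √(2mKE) = √(2 × 9.109 × 10⁻³¹ × 2.627 × 10⁻¹⁷) = 6.918 × 10⁻²⁴ kg·m/s.
λ = h/p = 6.626 × 10⁻³⁴ / 6.918 × 10⁻²⁴ = 9.58 × 10⁻¹¹ m = 95.8 pm.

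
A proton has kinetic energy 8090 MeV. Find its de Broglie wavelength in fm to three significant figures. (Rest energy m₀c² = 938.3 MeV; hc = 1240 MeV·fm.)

λ = 0.138 fm

Total energy E = KE + m₀c² = 8090 + 938.3 = 9028.3 MeV.
(pc)² = E² − (m₀c²)² = (9028.3)² − (938.3)² = 8.063 × 10⁷ MeV², so pc = 8979 MeV.
λ = hc/(pc) = 1240 MeV·fm / 8979 MeV = 0.138 fm.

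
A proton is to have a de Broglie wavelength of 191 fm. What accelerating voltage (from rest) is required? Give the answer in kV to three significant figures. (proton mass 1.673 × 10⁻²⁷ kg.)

V = 22.5 kV

p = h/λ = 6.626 × 10⁻³⁴ / 1.910 × 10⁻¹³ = 3.469 × 10⁻²¹ kg·m/s.
KE = p²/(2m) = 3.597 × 10⁻¹⁵ J.
V = KE/e = 3.597 × 10⁻¹⁵ / (1.602 × 10⁻¹⁹) = 22.5 kV.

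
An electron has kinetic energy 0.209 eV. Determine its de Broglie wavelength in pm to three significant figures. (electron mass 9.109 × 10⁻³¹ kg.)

λ = 2680 pm

KE = 0.209 eV = 3.348 × 10⁻²⁰ J.
p = √(2mKE) = √(2 × 9.109 × 10⁻³¹ × 3.348 × 10⁻²⁰) = 2.470 × 10⁻²⁵ kg·m/s.
λ = h/p = 6.626 × 10⁻³⁴ / 2.470 × 10⁻²⁵ = 2.68 × 10⁻⁹ m = 2680 pm.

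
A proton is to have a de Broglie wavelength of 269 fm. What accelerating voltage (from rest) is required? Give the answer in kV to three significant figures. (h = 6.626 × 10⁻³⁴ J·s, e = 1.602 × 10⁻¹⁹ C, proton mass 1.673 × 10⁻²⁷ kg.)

V = 11.3 kV

p = h/λ = 6.626 × 10⁻³⁴ / 2.690 × 10⁻¹³ = 2.463 × 10⁻²¹ kg·m/s.
KE = p²/(2m) = 1.813 × 10⁻¹⁵ J.
V = KE/e = 1.813 × 10⁻¹⁵ / (1.602 × 10⁻¹⁹) = 11.3 kV.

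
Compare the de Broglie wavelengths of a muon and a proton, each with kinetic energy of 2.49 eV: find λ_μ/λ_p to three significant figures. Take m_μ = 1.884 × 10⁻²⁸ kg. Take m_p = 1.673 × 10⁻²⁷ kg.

At fixed KE, p = √(2mKE) so λ = h/p ∝ 1/√m.
λ_μ/λ_p = √(m_p/m_μ) = √(1.673 × 10⁻²⁷/1.884 × 10⁻²⁸) = √(8.880) = 2.98.

λ_μ/λ_p = 2.98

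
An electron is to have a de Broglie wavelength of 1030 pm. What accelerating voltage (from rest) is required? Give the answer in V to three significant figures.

V = 1.42 V

p = h/λ = 6.626 × 10⁻³⁴ / 1.030 × 10⁻⁹ = 6.433 × 10⁻²⁵ kg·m/s.
KE = p²/(2m) = 2.272 × 10⁻¹⁹ J.
V = KE/e = 2.272 × 10⁻¹⁹ / (1.602 × 10⁻¹⁹) = 1.42 V.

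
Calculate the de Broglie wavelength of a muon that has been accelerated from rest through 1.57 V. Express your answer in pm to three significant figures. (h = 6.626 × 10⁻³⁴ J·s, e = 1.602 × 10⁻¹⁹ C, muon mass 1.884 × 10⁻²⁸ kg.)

λ = 68.1 pm

KE = eV = 1.602 × 10⁻¹⁹ × 1.570 = 2.515 × 10⁻¹⁹ J.
p = √(2mKE) = √(2 × 1.884 × 10⁻²⁸ × 2.515 × 10⁻¹⁹) = 9.735 × 10⁻²⁴ kg·m/s.
λ = h/p = 6.626 × 10⁻³⁴ / 9.735 × 10⁻²⁴ = 6.81 × 10⁻¹¹ m = 68.1 pm.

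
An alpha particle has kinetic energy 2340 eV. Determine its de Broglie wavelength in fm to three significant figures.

KE = 2340 eV = 3.749 × 10⁻¹⁶ J.
p = √(2mKE) = √(2 × 6.645 × 10⁻²⁷ × 3.749 × 10⁻¹⁶) = 2.232 × 10⁻²¹ kg·m/s.
λ = h/p = 6.626 × 10⁻³⁴ / 2.232 × 10⁻²¹ = 2.97 × 10⁻¹³ m = 297 fm.

λ = 297 fm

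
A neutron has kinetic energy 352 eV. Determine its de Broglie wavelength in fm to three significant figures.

λ = 1520 fm

KE = 352 eV = 5.639 × 10⁻¹⁷ J.
p = √(2mKE) = √(2 × 1.675 × 10⁻²⁷ × 5.639 × 10⁻¹⁷) = 4.346 × 10⁻²² kg·m/s.
λ = h/p = 6.626 × 10⁻³⁴ / 4.346 × 10⁻²² = 1.52 × 10⁻¹² m = 1520 fm.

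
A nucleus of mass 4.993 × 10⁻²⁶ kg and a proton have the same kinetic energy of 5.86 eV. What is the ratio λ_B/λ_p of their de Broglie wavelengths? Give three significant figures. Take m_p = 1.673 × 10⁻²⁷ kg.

λ_B/λ_p = 0.183

At fixed KE, p = √(2mKE) so λ = h/p ∝ 1/√m.
λ_B/λ_p = √(m_p/m_B) = √(1.673 × 10⁻²⁷/4.993 × 10⁻²⁶) = √(0.03351) = 0.183.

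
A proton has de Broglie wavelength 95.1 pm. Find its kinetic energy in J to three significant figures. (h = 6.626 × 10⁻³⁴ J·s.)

p = h/λ = 6.626 × 10⁻³⁴ / 9.510 × 10⁻¹¹ = 6.967 × 10⁻²⁴ kg·m/s.
KE = p²/(2m) = (6.967 × 10⁻²⁴)² / (2 × 1.673 × 10⁻²⁷) = 1.451 × 10⁻²⁰ J = 1.45 × 10⁻²⁰ J.

KE = 1.45 × 10⁻²⁰ J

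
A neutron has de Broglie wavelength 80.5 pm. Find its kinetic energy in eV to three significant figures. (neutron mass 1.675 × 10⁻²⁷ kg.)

KE = 0.126 eV

p = h/λ = 6.626 × 10⁻³⁴ / 8.050 × 10⁻¹¹ = 8.231 × 10⁻²⁴ kg·m/s.
KE = p²/(2m) = (8.231 × 10⁻²⁴)² / (2 × 1.675 × 10⁻²⁷) = 2.022 × 10⁻²⁰ J = 0.126 eV.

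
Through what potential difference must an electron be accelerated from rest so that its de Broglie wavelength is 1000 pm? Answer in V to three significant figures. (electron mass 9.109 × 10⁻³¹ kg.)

p = h/λ = 6.626 × 10⁻³⁴ / 1.000 × 10⁻⁹ = 6.626 × 10⁻²⁵ kg·m/s.
KE = p²/(2m) = 2.410 × 10⁻¹⁹ J.
V = KE/e = 2.410 × 10⁻¹⁹ / (1.602 × 10⁻¹⁹) = 1.50 V.

V = 1.50 V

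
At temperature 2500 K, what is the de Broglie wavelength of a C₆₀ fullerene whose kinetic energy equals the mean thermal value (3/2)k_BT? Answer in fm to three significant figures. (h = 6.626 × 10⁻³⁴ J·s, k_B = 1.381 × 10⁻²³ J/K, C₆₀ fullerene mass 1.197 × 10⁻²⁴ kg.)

λ = 1880 fm

KE = (3/2)k_BT = 1.5 × 1.381 × 10⁻²³ × 2500 = 5.179 × 10⁻²⁰ J.
p = √(2mKE) = √(2 × 1.197 × 10⁻²⁴ × 5.179 × 10⁻²⁰) = 3.521 × 10⁻²² kg·m/s.
λ = h/p = 1.88 × 10⁻¹² m = 1880 fm.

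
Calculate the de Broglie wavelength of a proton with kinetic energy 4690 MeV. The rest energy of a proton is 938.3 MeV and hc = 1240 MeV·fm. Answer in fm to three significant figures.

λ = 0.223 fm

Total energy E = KE + m₀c² = 4690 + 938.3 = 5628.3 MeV.
(pc)² = E² − (m₀c²)² = (5628.3)² − (938.3)² = 3.080 × 10⁷ MeV², so pc = 5550 MeV.
λ = hc/(pc) = 1240 MeV·fm / 5550 MeV = 0.223 fm.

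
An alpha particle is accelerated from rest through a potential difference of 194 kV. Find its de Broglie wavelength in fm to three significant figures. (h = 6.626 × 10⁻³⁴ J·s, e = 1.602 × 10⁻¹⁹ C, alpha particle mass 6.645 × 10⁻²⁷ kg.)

KE = 2eV = 2 × 1.602 × 10⁻¹⁹ × 1.940 × 10⁵ = 6.216 × 10⁻¹⁴ J.
p = √(2mKE) = √(2 × 6.645 × 10⁻²⁷ × 6.216 × 10⁻¹⁴) = 2.874 × 10⁻²⁰ kg·m/s.
λ = h/p = 6.626 × 10⁻³⁴ / 2.874 × 10⁻²⁰ = 2.31 × 10⁻¹⁴ m = 23.1 fm.

λ = 23.1 fm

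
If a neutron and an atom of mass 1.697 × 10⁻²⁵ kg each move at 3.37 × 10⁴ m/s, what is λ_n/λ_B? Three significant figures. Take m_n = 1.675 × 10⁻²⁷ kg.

λ_n/λ_B = 101

At fixed v, p = mv so λ = h/(mv) ∝ 1/m.
λ_n/λ_B = m_B/m_n = 1.697 × 10⁻²⁵/1.675 × 10⁻²⁷ = 101.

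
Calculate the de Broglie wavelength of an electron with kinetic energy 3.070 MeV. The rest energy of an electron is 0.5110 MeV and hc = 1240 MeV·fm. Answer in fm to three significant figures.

Total energy E = KE + m₀c² = 3.070 + 0.5110 = 3.5810 MeV.
(pc)² = E² − (m₀c²)² = (3.5810)² − (0.5110)² = 12.56 MeV², so pc = 3.544 MeV.
λ = hc/(pc) = 1240 MeV·fm / 3.544 MeV = 350 fm.

λ = 350 fm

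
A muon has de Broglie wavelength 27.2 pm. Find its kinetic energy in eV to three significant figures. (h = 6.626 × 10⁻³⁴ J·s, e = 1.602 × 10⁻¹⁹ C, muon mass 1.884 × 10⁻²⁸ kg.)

KE = 9.83 eV

p = h/λ = 6.626 × 10⁻³⁴ / 2.720 × 10⁻¹¹ = 2.436 × 10⁻²³ kg·m/s.
KE = p²/(2m) = (2.436 × 10⁻²³)² / (2 × 1.884 × 10⁻²⁸) = 1.575 × 10⁻¹⁸ J = 9.83 eV.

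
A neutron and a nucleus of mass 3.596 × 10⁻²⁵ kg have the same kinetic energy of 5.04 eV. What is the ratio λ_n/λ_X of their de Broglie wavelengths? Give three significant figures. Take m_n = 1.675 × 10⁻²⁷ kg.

At fixed KE, p = √(2mKE) so λ = h/p ∝ 1/√m.
λ_n/λ_X = √(m_X/m_n) = √(3.596 × 10⁻²⁵/1.675 × 10⁻²⁷) = √(214.7) = 14.7.

λ_n/λ_X = 14.7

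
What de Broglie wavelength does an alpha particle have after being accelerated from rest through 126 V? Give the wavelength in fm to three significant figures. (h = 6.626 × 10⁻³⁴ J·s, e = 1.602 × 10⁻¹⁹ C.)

KE = 2eV = 2 × 1.602 × 10⁻¹⁹ × 126.0 = 4.037 × 10⁻¹⁷ J.
p = √(2mKE) = √(2 × 6.645 × 10⁻²⁷ × 4.037 × 10⁻¹⁷) = 7.325 × 10⁻²² kg·m/s.
λ = h/p = 6.626 × 10⁻³⁴ / 7.325 × 10⁻²² = 9.05 × 10⁻¹³ m = 905 fm.

λ = 905 fm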